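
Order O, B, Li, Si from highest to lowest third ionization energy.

Li > O > B > Si

IE_3 is the cost of taking one more electron from the +2 cation: O²⁺ still has 4 valence electrons; B²⁺ still has 1 valence electron; Li²⁺ is already 1 electron into the core; Si²⁺ still has 2 valence electrons.
Core electrons are held far more tightly than valence electrons, so Li tops the IE_3 order.
Valence configurations: O²⁺ [He]2s²2p², B²⁺ [He]2s¹, Si²⁺ [Ne]3s².
Approximate IE_3 values (kJ/mol): O 5300, B 3660, Li 11815, Si 3232.
Overall IE_3 order: Si < B < O < Li.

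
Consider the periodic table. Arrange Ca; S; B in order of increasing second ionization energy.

Ca, S, B

The second ionization energy removes an electron from the +1 ion. For each element: Ca⁺ still has 1 valence electron; S⁺ still has 5 valence electrons; B⁺ still has 2 valence electrons.
All are still removing valence electrons, so compare the +1 ions as you would atoms: IE_2 generally rises across a period (higher Z_eff) and falls down a group (larger shell), subject to the usual subshell exceptions.
Valence configurations: Ca⁺ [Ar]4s¹, S⁺ [Ne]3s²3p³, B⁺ [He]2s².
The numbers (kJ/mol): Ca 1145, S 2252, B 2427.
Hence IE_2: Ca < S < B.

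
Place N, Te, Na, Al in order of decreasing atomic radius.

Na > Te > Al > N

N is in period 2, group 15; Na is in period 3, group 1; Al is in period 3, group 13; Te is in period 5, group 16.
Radius decreases left→right (rising Z_eff, same n) and increases top→bottom (higher n).
Neither a single period nor a single group — weigh both effects.
Al > N: both effects reinforce here, so Al is clearly the larger of the two.
Te > Al: period and group pull opposite ways; the down-group shift dominates (136 vs 126 pm).
Na > Te: the two effects oppose for this pair; the across-period effect wins (155 vs 136 pm).
For reference (pm): N 71, Na 155, Al 126, Te 136.
So from largest to smallest: Na > Te > Al > N.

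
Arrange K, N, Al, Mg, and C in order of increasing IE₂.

The second ionization energy removes an electron from the +1 ion. For each element: K⁺ is the bare [Ar] core; N⁺ still has 4 valence electrons; Al⁺ still has 2 valence electrons; Mg⁺ still has 1 valence electron; C⁺ still has 3 valence electrons.
Pulling an electron out of a noble-gas core costs far more than removing a remaining valence electron, so K sits at the high end of IE_2.
Valence configurations: N⁺ [He]2s²2p², Al⁺ [Ne]3s², Mg⁺ [Ne]3s¹, C⁺ [He]2s²2p¹.
The numbers (kJ/mol): K 3052, N 2856, Al 1817, Mg 1451, C 2353.
Putting it together, IE_2: Mg < Al < C < N < K.

Mg < Al < C < N < K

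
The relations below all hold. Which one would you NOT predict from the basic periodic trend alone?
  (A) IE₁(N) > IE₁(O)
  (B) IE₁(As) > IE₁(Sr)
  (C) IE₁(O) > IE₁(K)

(A)

The general trend: first ionisation energy increases across a period and decreases down a group.
(A) N (period 2, group 15) vs O (period 2, group 16): the stated order contradicts the simple trend.
(B) As (period 4, group 15) vs Sr (period 5, group 2): the stated order agrees with the simple trend.
(C) O (period 2, group 16) vs K (period 4, group 1): the stated order agrees with the simple trend.
The exception is (A): pairing an electron in O's 2p⁴ costs repulsion energy, so O ionizes more easily than half-filled N (2p³).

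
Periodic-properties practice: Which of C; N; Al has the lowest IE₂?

After 1 electron has been removed, what remains? C⁺ still has 3 valence electrons; N⁺ still has 4 valence electrons; Al⁺ still has 2 valence electrons.
All are still removing valence electrons, so compare the +1 ions as you would atoms: IE_2 generally rises across a period (higher Z_eff) and falls down a group (larger shell), subject to the usual subshell exceptions.
Valence configurations: C⁺ [He]2s²2p¹, N⁺ [He]2s²2p², Al⁺ [Ne]3s².
Tabulated IE_2 (kJ/mol): C 2353, N 2856, Al 1817.
So the second ionization energies run Al < C < N.

Al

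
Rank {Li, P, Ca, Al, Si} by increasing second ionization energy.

IE_2 is the cost of taking one more electron from the +1 cation: Li⁺ is the bare [He] core; P⁺ still has 4 valence electrons; Ca⁺ still has 1 valence electron; Al⁺ still has 2 valence electrons; Si⁺ still has 3 valence electrons.
Breaking into a closed-shell core is much more expensive than removing a leftover valence electron — Li has the largest IE_2 here.
Valence configurations: P⁺ [Ne]3s²3p², Ca⁺ [Ar]4s¹, Al⁺ [Ne]3s², Si⁺ [Ne]3s²3p¹.
Si⁺ loses a lone 3p electron whereas Al⁺ must break into a filled 3s² pair, so IE_2(Al) > IE_2(Si) even though Si has the higher nuclear charge.
The numbers (kJ/mol): Li 7298, P 1907, Ca 1145, Al 1817, Si 1577.
Overall IE_2 order: Ca < Si < Al < P < Li.

Ca < Si < Al < P < Li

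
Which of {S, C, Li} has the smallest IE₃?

S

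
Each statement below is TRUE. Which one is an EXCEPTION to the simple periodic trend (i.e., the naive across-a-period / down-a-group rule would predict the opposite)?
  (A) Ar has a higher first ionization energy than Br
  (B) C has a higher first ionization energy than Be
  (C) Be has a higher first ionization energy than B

The general trend: first ionization energy increases across a period and decreases down a group.
(A) Ar (period 3, group 18) vs Br (period 4, group 17): the stated order agrees with the simple trend.
(B) C (period 2, group 14) vs Be (period 2, group 2): the stated order agrees with the simple trend.
(C) Be (period 2, group 2) vs B (period 2, group 13): the stated order contradicts the simple trend.
The exception is (C): removing B's lone 2p electron is easier than breaking Be's filled 2s².

(C)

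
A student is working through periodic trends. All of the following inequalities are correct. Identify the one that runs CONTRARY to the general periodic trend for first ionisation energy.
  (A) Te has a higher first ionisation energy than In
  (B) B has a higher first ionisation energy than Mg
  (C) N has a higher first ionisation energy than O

(C)

The general trend: first ionisation energy increases across a period and decreases down a group.
(A) Te (period 5, group 16) vs In (period 5, group 13): the stated order agrees with the simple trend.
(B) B (period 2, group 13) vs Mg (period 3, group 2): the stated order agrees with the simple trend.
(C) N (period 2, group 15) vs O (period 2, group 16): the stated order contradicts the simple trend.
The exception is (C): pairing an electron in O's 2p⁴ costs repulsion energy, so O ionizes more easily than half-filled N (2p³).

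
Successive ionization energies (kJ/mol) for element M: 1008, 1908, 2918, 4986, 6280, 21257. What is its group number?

Group 15

Look for the largest jump between consecutive ionization energies: IE6/IE5 ≈ 3.4, far larger than any earlier ratio.
That jump marks the point where a core electron is being removed. So the atom has 5 valence electrons.
A main-group element with 5 valence electrons is in group 15.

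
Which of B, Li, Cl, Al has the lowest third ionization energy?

Al

Consider each +2 ion: B²⁺ still has 1 valence electron; Li²⁺ is already 1 electron into the core; Cl²⁺ still has 5 valence electrons; Al²⁺ still has 1 valence electron.
Core electrons are held far more tightly than valence electrons, so Li tops the IE_3 order.
Valence configurations: B²⁺ [He]2s¹, Cl²⁺ [Ne]3s²3p³, Al²⁺ [Ne]3s¹.
Tabulated IE_3 (kJ/mol): B 3660, Li 11815, Cl 3822, Al 2745.
Overall IE_3 order: Al < B < Cl < Li.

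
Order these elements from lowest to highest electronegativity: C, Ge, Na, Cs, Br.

C is in period 2, group 14; Na is in period 3, group 1; Ge is in period 4, group 14; Br is in period 4, group 17; Cs is in period 6, group 1.
Electronegativity increases across a period and decreases down a group, tracking effective nuclear charge and atomic size.
These span different periods and groups, so the two trends combine.
Na > Cs: they share group 1; the group trend gives Na the larger value.
Ge > Na: the two effects oppose for this pair; the across-period effect wins (2.01 vs 0.93).
C > Ge: C sits above Ge in group 14, so the down-group effect alone puts C higher.
Br > C: the two effects oppose for this pair; the across-period effect wins (2.96 vs 2.55).
For reference (Pauling): C 2.55, Na 0.93, Ge 2.01, Br 2.96, Cs 0.79.
So from lowest to highest: Cs < Na < Ge < C < Br.

Cs, Na, Ge, C, Br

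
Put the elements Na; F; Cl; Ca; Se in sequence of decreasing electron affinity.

Cl > F > Se > Na > Ca

F is in period 2, group 17; Na is in period 3, group 1; Cl is in period 3, group 17; Ca is in period 4, group 2; Se is in period 4, group 16.
EA tends to increase across a period and decrease down a group, though the pattern is less regular than for IE or radius.
Neither a single period nor a single group — weigh both effects.
Na > Ca: the two effects oppose for this pair; the down-group effect wins (53 vs 2 kJ/mol).
Se > Na: period and group pull opposite ways; the across-period shift dominates (195 vs 53 kJ/mol).
F > Se: both effects reinforce here, so F is clearly the higher of the two.
Cl > F: this pair runs against the simple trend — see the exception note.
Note the exception: Cl has a higher electron affinity than F, contrary to the simple trend — F's small 2p subshell makes the incoming electron feel strong e⁻–e⁻ repulsion, so Cl actually releases more energy on gaining an electron.
Approximate values (kJ/mol): F 328, Na 53, Cl 349, Ca 2, Se 195.
So from highest to lowest: Cl > F > Se > Na > Ca.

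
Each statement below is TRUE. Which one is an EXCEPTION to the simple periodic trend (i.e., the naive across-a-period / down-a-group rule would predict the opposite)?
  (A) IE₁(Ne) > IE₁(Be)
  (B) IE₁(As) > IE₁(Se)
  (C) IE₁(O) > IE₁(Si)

(B)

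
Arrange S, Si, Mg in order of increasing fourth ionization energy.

Si, S, Mg

After 3 electrons have been removed, what remains? S³⁺ still has 3 valence electrons; Si³⁺ still has 1 valence electron; Mg³⁺ is already 1 electron into the core.
Pulling an electron out of a noble-gas core costs far more than removing a remaining valence electron, so Mg sits at the high end of IE_4.
Valence configurations: S³⁺ [Ne]3s²3p¹, Si³⁺ [Ne]3s¹.
The numbers (kJ/mol): S 4556, Si 4356, Mg 10543.
Hence IE_4: Si < S < Mg.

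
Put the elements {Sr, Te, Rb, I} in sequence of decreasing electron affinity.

I, Te, Rb, Sr

Electron affinity generally becomes more exothermic across a period toward the halogens and less exothermic down a group.
All lie in period 5; the across-period trend (electron affinity increases left to right) applies, with the exception below.
Note the exception: Rb has a higher electron affinity than Sr, contrary to the simple trend — adding an electron to Sr (ns²) has to open a new, higher-energy np subshell, which is unfavourable.
Tabulated electron affinity (kJ/mol): Rb 47, Sr 5, Te 190, I 295.
So from highest to lowest: I > Te > Rb > Sr.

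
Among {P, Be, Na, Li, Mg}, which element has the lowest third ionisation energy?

P

Consider each +2 ion: P²⁺ still has 3 valence electrons; Be²⁺ is the bare [He] core; Na²⁺ is already 1 electron into the core; Li²⁺ is already 1 electron into the core; Mg²⁺ is the bare [Ne] core.
Pulling an electron out of a noble-gas core costs far more than removing a remaining valence electron, so Na, Mg, Li and Be sit at the high end of IE_3.
The numbers (kJ/mol): P 2914, Be 14849, Na 6910, Li 11815, Mg 7733.
So the third ionization energies run P < Na < Mg < Li < Be.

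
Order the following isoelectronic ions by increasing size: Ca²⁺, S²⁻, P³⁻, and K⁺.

Ca²⁺ < K⁺ < S²⁻ < P³⁻

All of these have 18 electrons, so size is governed by nuclear charge alone: the more protons, the stronger the pull on the same electron cloud, and the smaller the ion.
Nuclear charges: Ca²⁺ (Z=20), K⁺ (Z=19), S²⁻ (Z=16), P³⁻ (Z=15).
Smallest to largest: Ca²⁺ < K⁺ < S²⁻ < P³⁻.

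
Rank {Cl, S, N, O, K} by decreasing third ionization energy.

The third ionization energy removes an electron from the +2 ion. For each element: Cl²⁺ still has 5 valence electrons; S²⁺ still has 4 valence electrons; N²⁺ still has 3 valence electrons; O²⁺ still has 4 valence electrons; K²⁺ is already 1 electron into the core.
Usually core removal costs more than valence removal, but here the competition is close: a tightly held n=2 valence electron can cost more to remove than an n=3 core electron, so the actual values have to decide it.
Valence configurations: Cl²⁺ [Ne]3s²3p³, S²⁺ [Ne]3s²3p², N²⁺ [He]2s²2p¹, O²⁺ [He]2s²2p².
Tabulated IE_3 (kJ/mol): Cl 3822, S 3357, N 4578, O 5300, K 4420.
So the third ionization energies run S < Cl < K < N < O.

O > N > K > Cl > S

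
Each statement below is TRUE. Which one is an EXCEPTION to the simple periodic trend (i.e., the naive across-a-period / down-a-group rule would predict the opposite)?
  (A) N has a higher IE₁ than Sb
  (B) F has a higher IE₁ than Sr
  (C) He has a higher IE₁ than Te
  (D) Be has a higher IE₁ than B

The general trend: IE₁ increases across a period and decreases down a group.
(A) N (period 2, group 15) vs Sb (period 5, group 15): the stated order agrees with the simple trend.
(B) F (period 2, group 17) vs Sr (period 5, group 2): the stated order agrees with the simple trend.
(C) He (period 1, group 18) vs Te (period 5, group 16): the stated order agrees with the simple trend.
(D) Be (period 2, group 2) vs B (period 2, group 13): the stated order contradicts the simple trend.
The exception is (D): removing B's lone 2p electron is easier than breaking Be's filled 2s².

(D)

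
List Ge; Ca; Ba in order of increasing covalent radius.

Ge, Ca, Ba

Ca is in period 4, group 2; Ge is in period 4, group 14; Ba is in period 6, group 2.
Radius decreases left→right (rising Z_eff, same n) and increases top→bottom (higher n).
These span different periods and groups, so the two trends combine.
Ca > Ge: both are in period 4; the period trend gives Ca the larger value.
Ba > Ca: Ba sits below Ca in group 2, so the down-group effect alone puts Ba larger.
Approximate values (pm): Ca 171, Ge 121, Ba 196.
So from smallest to largest: Ge < Ca < Ba.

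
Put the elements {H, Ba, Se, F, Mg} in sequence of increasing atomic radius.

H, F, Se, Mg, Ba

Atomic radius shrinks across a period as nuclear charge pulls the same shell inward, and grows down a group as new shells are added.
Here both period and group differ, so the two effects have to be weighed against each other.
F > H: the two effects oppose for this pair; the down-group effect wins (64 vs 32 pm).
Se > F: both effects reinforce here, so Se is clearly the larger of the two.
Mg > Se: the two effects oppose for this pair; the across-period effect wins (139 vs 116 pm).
Ba > Mg: Ba sits below Mg in group 2, so the down-group effect alone puts Ba larger.
Tabulated atomic radius (pm): H 32, F 64, Mg 139, Se 116, Ba 196.
So from smallest to largest: H < F < Se < Mg < Ba.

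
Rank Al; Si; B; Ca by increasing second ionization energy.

Ca < Si < Al < B

After 1 electron has been removed, what remains? Al⁺ still has 2 valence electrons; Si⁺ still has 3 valence electrons; B⁺ still has 2 valence electrons; Ca⁺ still has 1 valence electron.
All are still removing valence electrons, so compare the +1 ions as you would atoms: IE_2 generally rises across a period (higher Z_eff) and falls down a group (larger shell), subject to the usual subshell exceptions.
Valence configurations: Al⁺ [Ne]3s², Si⁺ [Ne]3s²3p¹, B⁺ [He]2s², Ca⁺ [Ar]4s¹.
Si⁺ loses a lone 3p electron whereas Al⁺ must break into a filled 3s² pair, so IE_2(Al) > IE_2(Si) even though Si has the higher nuclear charge.
The numbers (kJ/mol): Al 1817, Si 1577, B 2427, Ca 1145.
So the second ionization energies run Ca < Si < Al < B.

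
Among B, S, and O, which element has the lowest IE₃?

The third ionization energy removes an electron from the +2 ion. For each element: B²⁺ still has 1 valence electron; S²⁺ still has 4 valence electrons; O²⁺ still has 4 valence electrons.
All are still removing valence electrons, so compare the +2 ions as you would atoms: IE_3 generally rises across a period (higher Z_eff) and falls down a group (larger shell), subject to the usual subshell exceptions.
Valence configurations: B²⁺ [He]2s¹, S²⁺ [Ne]3s²3p², O²⁺ [He]2s²2p².
Approximate IE_3 values (kJ/mol): B 3660, S 3357, O 5300.
Overall IE_3 order: S < B < O.

S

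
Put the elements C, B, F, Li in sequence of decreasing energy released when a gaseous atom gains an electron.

F > C > Li > B

Li is in period 2, group 1; B is in period 2, group 13; C is in period 2, group 14; F is in period 2, group 17.
Adding an electron releases more energy for atoms nearer the top right (short of the noble gases).
All lie in period 2; the across-period trend (electron affinity increases left to right) applies, with the exception below.
Note the exception: Li has a higher electron affinity than B, contrary to the simple trend — B's ns²np¹ configuration gives only a small electron affinity — the sparsely filled np subshell binds an added electron weakly.
Approximate values (kJ/mol): Li 60, B 27, C 122, F 328.
So from highest to lowest: F > C > Li > B.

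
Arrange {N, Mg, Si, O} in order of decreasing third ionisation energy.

Consider each +2 ion: N²⁺ still has 3 valence electrons; Mg²⁺ is the bare [Ne] core; Si²⁺ still has 2 valence electrons; O²⁺ still has 4 valence electrons.
Core electrons are held far more tightly than valence electrons, so Mg tops the IE_3 order.
Valence configurations: N²⁺ [He]2s²2p¹, Si²⁺ [Ne]3s², O²⁺ [He]2s²2p².
Approximate IE_3 values (kJ/mol): N 4578, Mg 7733, Si 3232, O 5300.
So the third ionization energies run Si < N < O < Mg.

Mg, O, N, Si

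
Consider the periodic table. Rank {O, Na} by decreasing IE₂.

Consider each +1 ion: O⁺ still has 5 valence electrons; Na⁺ is the bare [Ne] core.
Core electrons are held far more tightly than valence electrons, so Na tops the IE_2 order.
Approximate IE_2 values (kJ/mol): O 3388, Na 4562.
Hence IE_2: O < Na.

Na > O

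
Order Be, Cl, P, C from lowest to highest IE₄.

After 3 electrons have been removed, what remains? Be³⁺ is already 1 electron into the core; Cl³⁺ still has 4 valence electrons; P³⁺ still has 2 valence electrons; C³⁺ still has 1 valence electron.
Breaking into a closed-shell core is much more expensive than removing a leftover valence electron — Be has the largest IE_4 here.
Valence configurations: Cl³⁺ [Ne]3s²3p², P³⁺ [Ne]3s², C³⁺ [He]2s¹.
Tabulated IE_4 (kJ/mol): Be 21007, Cl 5159, P 4964, C 6223.
Hence IE_4: P < Cl < C < Be.

P < Cl < C < Be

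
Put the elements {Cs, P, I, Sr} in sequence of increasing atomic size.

P < I < Sr < Cs

P is in period 3, group 15; Sr is in period 5, group 2; I is in period 5, group 17; Cs is in period 6, group 1.
Across a period the added protons contract the valence shell; down a group each new principal shell makes the atom larger.
These span different periods and groups, so the two trends combine.
I > P: period and group pull opposite ways; the down-group shift dominates (133 vs 111 pm).
Sr > I: both are in period 5; the period trend gives Sr the larger value.
Cs > Sr: both effects reinforce here, so Cs is clearly the larger of the two.
For reference (pm): P 111, Sr 185, I 133, Cs 232.
So from smallest to largest: P < I < Sr < Cs.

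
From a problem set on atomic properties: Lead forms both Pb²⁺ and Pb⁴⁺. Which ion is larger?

Both ions have Z = 82 protons, but Pb⁴⁺ has lost more electrons, so its remaining electrons feel a larger effective nuclear charge per electron and are pulled in more tightly.
Higher positive charge → smaller ion, so Pb²⁺ > Pb⁴⁺.

Pb²⁺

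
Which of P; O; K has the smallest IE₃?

P

Consider each +2 ion: P²⁺ still has 3 valence electrons; O²⁺ still has 4 valence electrons; K²⁺ is already 1 electron into the core.
Usually core removal costs more than valence removal, but here the competition is close: a tightly held n=2 valence electron can cost more to remove than an n=3 core electron, so the actual values have to decide it.
Valence configurations: P²⁺ [Ne]3s²3p¹, O²⁺ [He]2s²2p².
Tabulated IE_3 (kJ/mol): P 2914, O 5300, K 4420.
Hence IE_3: P < K < O.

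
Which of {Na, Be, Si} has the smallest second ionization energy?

Si

Consider each +1 ion: Na⁺ is the bare [Ne] core; Be⁺ still has 1 valence electron; Si⁺ still has 3 valence electrons.
Pulling an electron out of a noble-gas core costs far more than removing a remaining valence electron, so Na sits at the high end of IE_2.
Valence configurations: Be⁺ [He]2s¹, Si⁺ [Ne]3s²3p¹.
Approximate IE_2 values (kJ/mol): Na 4562, Be 1757, Si 1577.
Putting it together, IE_2: Si < Be < Na.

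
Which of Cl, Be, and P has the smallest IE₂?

Be

IE_2 is the cost of taking one more electron from the +1 cation: Cl⁺ still has 6 valence electrons; Be⁺ still has 1 valence electron; P⁺ still has 4 valence electrons.
All are still removing valence electrons, so compare the +1 ions as you would atoms: IE_2 generally rises across a period (higher Z_eff) and falls down a group (larger shell), subject to the usual subshell exceptions.
Valence configurations: Cl⁺ [Ne]3s²3p⁴, Be⁺ [He]2s¹, P⁺ [Ne]3s²3p².
The numbers (kJ/mol): Cl 2298, Be 1757, P 1907.
Putting it together, IE_2: Be < P < Cl.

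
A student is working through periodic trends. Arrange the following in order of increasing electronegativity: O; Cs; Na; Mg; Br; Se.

O is in period 2, group 16; Na is in period 3, group 1; Mg is in period 3, group 2; Se is in period 4, group 16; Br is in period 4, group 17; Cs is in period 6, group 1.
Smaller atoms with higher effective nuclear charge are more electronegative.
Neither a single period nor a single group — weigh both effects.
Na > Cs: Na sits above Cs in group 1, so the down-group effect alone puts Na higher.
Mg > Na: Mg lies to the right of Na in period 3, so the across-period effect alone puts Mg higher.
Se > Mg: period and group pull opposite ways; the across-period shift dominates (2.55 vs 1.31).
Br > Se: both are in period 4; the period trend gives Br the larger value.
O > Br: the two effects oppose for this pair; the down-group effect wins (3.44 vs 2.96).
Tabulated electronegativity (Pauling): O 3.44, Na 0.93, Mg 1.31, Se 2.55, Br 2.96, Cs 0.79.
So from lowest to highest: Cs < Na < Mg < Se < Br < O.

Cs < Na < Mg < Se < Br < O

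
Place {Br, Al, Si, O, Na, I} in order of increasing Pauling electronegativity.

O is in period 2, group 16; Na is in period 3, group 1; Al is in period 3, group 13; Si is in period 3, group 14; Br is in period 4, group 17; I is in period 5, group 17.
Electronegativity increases across a period and decreases down a group, tracking effective nuclear charge and atomic size.
Here both period and group differ, so the two effects have to be weighed against each other.
Al > Na: both are in period 3; the period trend gives Al the larger value.
Si > Al: both are in period 3; the period trend gives Si the larger value.
I > Si: the two effects oppose for this pair; the across-period effect wins (2.66 vs 1.90).
Br > I: Br sits above I in group 17, so the down-group effect alone puts Br higher.
O > Br: period and group pull opposite ways; the down-group shift dominates (3.44 vs 2.96).
Tabulated electronegativity (Pauling): O 3.44, Na 0.93, Al 1.61, Si 1.90, Br 2.96, I 2.66.
So from lowest to highest: Na < Al < Si < I < Br < O.

Na < Al < Si < I < Br < O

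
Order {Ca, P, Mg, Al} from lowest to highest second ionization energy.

The second ionization energy removes an electron from the +1 ion. For each element: Ca⁺ still has 1 valence electron; P⁺ still has 4 valence electrons; Mg⁺ still has 1 valence electron; Al⁺ still has 2 valence electrons.
All are still removing valence electrons, so compare the +1 ions as you would atoms: IE_2 generally rises across a period (higher Z_eff) and falls down a group (larger shell), subject to the usual subshell exceptions.
Valence configurations: Ca⁺ [Ar]4s¹, P⁺ [Ne]3s²3p², Mg⁺ [Ne]3s¹, Al⁺ [Ne]3s².
Approximate IE_2 values (kJ/mol): Ca 1145, P 1907, Mg 1451, Al 1817.
Putting it together, IE_2: Ca < Mg < Al < P.

Ca < Mg < Al < P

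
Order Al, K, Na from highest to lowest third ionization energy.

Na > K > Al

Consider each +2 ion: Al²⁺ still has 1 valence electron; K²⁺ is already 1 electron into the core; Na²⁺ is already 1 electron into the core.
Core electrons are held far more tightly than valence electrons, so K and Na top the IE_3 order.
Approximate IE_3 values (kJ/mol): Al 2745, K 4420, Na 6910.
Hence IE_3: Al < K < Na.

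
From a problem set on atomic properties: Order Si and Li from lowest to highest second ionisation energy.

Si < Li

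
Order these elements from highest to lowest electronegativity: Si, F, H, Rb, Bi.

F, H, Bi, Si, Rb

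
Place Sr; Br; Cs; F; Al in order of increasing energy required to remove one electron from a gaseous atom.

Cs, Sr, Al, Br, F

Removing the outermost electron gets harder across a period and easier down a group.
Here both period and group differ, so the two effects have to be weighed against each other.
Sr > Cs: relative to Cs, both the across-period and down-group shifts push Sr's first ionization energy up.
Al > Sr: relative to Sr, both the across-period and down-group shifts push Al's first ionization energy up.
Br > Al: the two effects oppose for this pair; the across-period effect wins (1140 vs 578 kJ/mol).
F > Br: F sits above Br in group 17, so the down-group effect alone puts F higher.
For reference (kJ/mol): F 1681, Al 578, Br 1140, Sr 550, Cs 376.
So from lowest to highest: Cs < Sr < Al < Br < F.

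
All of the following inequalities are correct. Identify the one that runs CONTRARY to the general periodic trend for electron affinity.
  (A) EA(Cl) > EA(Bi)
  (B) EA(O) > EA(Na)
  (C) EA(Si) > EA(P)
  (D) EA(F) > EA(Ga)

(C)

The general trend: electron affinity increases across a period and decreases down a group.
(A) Cl (period 3, group 17) vs Bi (period 6, group 15): the stated order agrees with the simple trend.
(B) O (period 2, group 16) vs Na (period 3, group 1): the stated order agrees with the simple trend.
(C) Si (period 3, group 14) vs P (period 3, group 15): the stated order contradicts the simple trend.
(D) F (period 2, group 17) vs Ga (period 4, group 13): the stated order agrees with the simple trend.
The exception is (C): adding an electron to P's half-filled 3p³ is unfavourable, so Si (3p²) has the more exothermic EA.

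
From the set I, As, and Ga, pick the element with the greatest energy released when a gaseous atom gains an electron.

I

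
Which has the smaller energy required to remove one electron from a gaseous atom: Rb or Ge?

Rb

Ge is in period 4, group 14; Rb is in period 5, group 1.
Across a period the outer electron is held more tightly (higher IE₁); down a group it sits in a higher shell, more shielded, and comes off more easily.
These span different periods and groups, so the two trends combine.
Ge > Rb: relative to Rb, both the across-period and down-group shifts push Ge's first ionization energy up.
Tabulated first ionization energy (kJ/mol): Ge 762, Rb 403.
So Rb has the smaller energy required to remove one electron from a gaseous atom (Rb < Ge).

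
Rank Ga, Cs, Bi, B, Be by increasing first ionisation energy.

Cs, Ga, Bi, B, Be

Across a period the outer electron is held more tightly (higher IE₁); down a group it sits in a higher shell, more shielded, and comes off more easily.
Here both period and group differ, so the two effects have to be weighed against each other.
Ga > Cs: relative to Cs, both the across-period and down-group shifts push Ga's first ionization energy up.
Bi > Ga: the two effects oppose for this pair; the across-period effect wins (703 vs 579 kJ/mol).
B > Bi: period and group pull opposite ways; the down-group shift dominates (801 vs 703 kJ/mol).
Be > B: this pair runs against the simple trend — see the exception note.
Note the exception: Be has a higher first ionization energy than B, contrary to the simple trend — removing B's lone 2p electron is easier than breaking Be's filled 2s².
Tabulated first ionization energy (kJ/mol): Be 900, B 801, Ga 579, Cs 376, Bi 703.
So from lowest to highest: Cs < Ga < Bi < B < Be.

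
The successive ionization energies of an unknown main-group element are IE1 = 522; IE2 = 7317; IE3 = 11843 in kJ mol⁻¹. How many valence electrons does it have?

1

Look for the largest jump between consecutive ionization energies: IE2/IE1 ≈ 14.0, far larger than any earlier ratio.
That jump marks the point where a core electron is being removed. So the atom has 1 valence electron.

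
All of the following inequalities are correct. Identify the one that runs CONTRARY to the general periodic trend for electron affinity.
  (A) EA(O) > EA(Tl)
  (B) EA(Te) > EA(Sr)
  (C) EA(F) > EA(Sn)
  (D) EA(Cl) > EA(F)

(D)

The general trend: electron affinity increases across a period and decreases down a group.
(A) O (period 2, group 16) vs Tl (period 6, group 13): the stated order agrees with the simple trend.
(B) Te (period 5, group 16) vs Sr (period 5, group 2): the stated order agrees with the simple trend.
(C) F (period 2, group 17) vs Sn (period 5, group 14): the stated order agrees with the simple trend.
(D) Cl (period 3, group 17) vs F (period 2, group 17): the stated order contradicts the simple trend.
The exception is (D): F's small 2p subshell makes the incoming electron feel strong e⁻–e⁻ repulsion, so Cl actually releases more energy on gaining an electron.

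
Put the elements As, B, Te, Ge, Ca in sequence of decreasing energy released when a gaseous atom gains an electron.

Te > Ge > As > B > Ca

EA tends to increase across a period and decrease down a group, though the pattern is less regular than for IE or radius.
Neither a single period nor a single group — weigh both effects.
B > Ca: both effects reinforce here, so B is clearly the higher of the two.
As > B: period and group pull opposite ways; the across-period shift dominates (78 vs 27 kJ/mol).
Ge > As: this pair runs against the simple trend — see the exception note.
Te > Ge: period and group pull opposite ways; the across-period shift dominates (190 vs 119 kJ/mol).
Note the exception: Ge has a higher electron affinity than As, contrary to the simple trend — adding an electron to As's half-filled 4p³ is unfavourable, so Ge (4p²) has the more exothermic EA.
Tabulated electron affinity (kJ/mol): B 27, Ca 2, Ge 119, As 78, Te 190.
So from highest to lowest: Te > Ge > As > B > Ca.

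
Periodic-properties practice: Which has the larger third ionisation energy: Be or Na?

Consider each +2 ion: Be²⁺ is the bare [He] core; Na²⁺ is already 1 electron into the core.
All of these are removing an electron from a noble-gas core or deeper; the smaller core (lower principal quantum number) is held far more tightly, and within a period the higher nuclear charge binds the same core more tightly.
The numbers (kJ/mol): Be 14849, Na 6910.
Hence IE_3: Na < Be.

Be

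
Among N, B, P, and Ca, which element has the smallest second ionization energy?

Ca

IE_2 is the cost of taking one more electron from the +1 cation: N⁺ still has 4 valence electrons; B⁺ still has 2 valence electrons; P⁺ still has 4 valence electrons; Ca⁺ still has 1 valence electron.
All are still removing valence electrons, so compare the +1 ions as you would atoms: IE_2 generally rises across a period (higher Z_eff) and falls down a group (larger shell), subject to the usual subshell exceptions.
Valence configurations: N⁺ [He]2s²2p², B⁺ [He]2s², P⁺ [Ne]3s²3p², Ca⁺ [Ar]4s¹.
The numbers (kJ/mol): N 2856, B 2427, P 1907, Ca 1145.
Hence IE_2: Ca < P < B < N.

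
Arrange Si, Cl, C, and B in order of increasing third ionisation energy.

The third ionization energy removes an electron from the +2 ion. For each element: Si²⁺ still has 2 valence electrons; Cl²⁺ still has 5 valence electrons; C²⁺ still has 2 valence electrons; B²⁺ still has 1 valence electron.
All are still removing valence electrons, so compare the +2 ions as you would atoms: IE_3 generally rises across a period (higher Z_eff) and falls down a group (larger shell), subject to the usual subshell exceptions.
Valence configurations: Si²⁺ [Ne]3s², Cl²⁺ [Ne]3s²3p³, C²⁺ [He]2s², B²⁺ [He]2s¹.
Tabulated IE_3 (kJ/mol): Si 3232, Cl 3822, C 4620, B 3660.
Hence IE_3: Si < B < Cl < C.

Si < B < Cl < C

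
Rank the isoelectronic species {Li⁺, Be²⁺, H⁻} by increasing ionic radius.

All of these have 2 electrons, so size is governed by nuclear charge alone: the more protons, the stronger the pull on the same electron cloud, and the smaller the ion.
Nuclear charges: Be²⁺ (Z=4), Li⁺ (Z=3), H⁻ (Z=1).
Smallest to largest: Be²⁺ < Li⁺ < H⁻.

Be²⁺ < Li⁺ < H⁻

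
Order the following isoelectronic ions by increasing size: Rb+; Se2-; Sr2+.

All of these have 36 electrons, so size is governed by nuclear charge alone: the more protons, the stronger the pull on the same electron cloud, and the smaller the ion.
Nuclear charges: Sr2+ (Z=38), Rb+ (Z=37), Se2- (Z=34).
Smallest to largest: Sr2+ < Rb+ < Se2-.

Sr2+ < Rb+ < Se2-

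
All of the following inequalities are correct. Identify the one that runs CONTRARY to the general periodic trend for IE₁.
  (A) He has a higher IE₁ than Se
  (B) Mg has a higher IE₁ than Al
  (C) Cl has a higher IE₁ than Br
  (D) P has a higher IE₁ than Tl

The general trend: IE₁ increases across a period and decreases down a group.
(A) He (period 1, group 18) vs Se (period 4, group 16): the stated order agrees with the simple trend.
(B) Mg (period 3, group 2) vs Al (period 3, group 13): the stated order contradicts the simple trend.
(C) Cl (period 3, group 17) vs Br (period 4, group 17): the stated order agrees with the simple trend.
(D) P (period 3, group 15) vs Tl (period 6, group 13): the stated order agrees with the simple trend.
The exception is (B): Al's single 3p electron is easier to remove than one from Mg's filled 3s².

(B)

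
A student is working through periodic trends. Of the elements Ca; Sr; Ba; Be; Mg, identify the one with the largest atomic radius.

Ba

Be is in period 2, group 2; Mg is in period 3, group 2; Ca is in period 4, group 2; Sr is in period 5, group 2; Ba is in period 6, group 2.
Radius decreases left→right (rising Z_eff, same n) and increases top→bottom (higher n).
All are in group 2, so atomic radius increases down the group.
The largest atomic radius among these belongs to Ba.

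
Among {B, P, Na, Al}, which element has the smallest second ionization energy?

After 1 electron has been removed, what remains? B⁺ still has 2 valence electrons; P⁺ still has 4 valence electrons; Na⁺ is the bare [Ne] core; Al⁺ still has 2 valence electrons.
Breaking into a closed-shell core is much more expensive than removing a leftover valence electron — Na has the largest IE_2 here.
Valence configurations: B⁺ [He]2s², P⁺ [Ne]3s²3p², Al⁺ [Ne]3s².
Approximate IE_2 values (kJ/mol): B 2427, P 1907, Na 4562, Al 1817.
Hence IE_2: Al < P < B < Na.

Al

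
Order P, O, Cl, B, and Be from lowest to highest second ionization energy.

Be < P < Cl < B < O

The second ionization energy removes an electron from the +1 ion. For each element: P⁺ still has 4 valence electrons; O⁺ still has 5 valence electrons; Cl⁺ still has 6 valence electrons; B⁺ still has 2 valence electrons; Be⁺ still has 1 valence electron.
All are still removing valence electrons, so compare the +1 ions as you would atoms: IE_2 generally rises across a period (higher Z_eff) and falls down a group (larger shell), subject to the usual subshell exceptions.
Valence configurations: P⁺ [Ne]3s²3p², O⁺ [He]2s²2p³, Cl⁺ [Ne]3s²3p⁴, B⁺ [He]2s², Be⁺ [He]2s¹.
The numbers (kJ/mol): P 1907, O 3388, Cl 2298, B 2427, Be 1757.
So the second ionization energies run Be < P < Cl < B < O.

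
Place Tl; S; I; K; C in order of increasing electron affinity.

Tl < K < C < S < I

Electron affinity generally becomes more exothermic across a period toward the halogens and less exothermic down a group.
These span different periods and groups, so the two trends combine.
K > Tl: the two effects oppose for this pair; the down-group effect wins (48 vs 19 kJ/mol).
C > K: both effects reinforce here, so C is clearly the higher of the two.
S > C: period and group pull opposite ways; the across-period shift dominates (200 vs 122 kJ/mol).
I > S: the two effects oppose for this pair; the across-period effect wins (295 vs 200 kJ/mol).
Tabulated electron affinity (kJ/mol): C 122, S 200, K 48, I 295, Tl 19.
So from lowest to highest: Tl < K < C < S < I.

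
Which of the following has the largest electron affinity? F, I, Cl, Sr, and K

Cl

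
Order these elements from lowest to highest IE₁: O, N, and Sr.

Sr < O < N

N is in period 2, group 15; O is in period 2, group 16; Sr is in period 5, group 2.
First ionization energy rises across a period (greater Z_eff holds electrons more tightly) and falls down a group (valence electrons are farther from the nucleus).
Here both period and group differ, so the two effects have to be weighed against each other.
O > Sr: relative to Sr, both the across-period and down-group shifts push O's first ionization energy up.
N > O: this pair runs against the simple trend — see the exception note.
Note the exception: N has a higher first ionization energy than O, contrary to the simple trend — pairing an electron in O's 2p⁴ costs repulsion energy, so O ionizes more easily than half-filled N (2p³).
For reference (kJ/mol): N 1402, O 1314, Sr 550.
So from lowest to highest: Sr < O < N.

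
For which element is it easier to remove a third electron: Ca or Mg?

Ca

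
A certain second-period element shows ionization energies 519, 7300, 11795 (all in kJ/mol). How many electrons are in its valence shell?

1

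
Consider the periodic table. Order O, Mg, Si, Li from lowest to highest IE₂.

Mg, Si, O, Li

The second ionization energy removes an electron from the +1 ion. For each element: O⁺ still has 5 valence electrons; Mg⁺ still has 1 valence electron; Si⁺ still has 3 valence electrons; Li⁺ is the bare [He] core.
Pulling an electron out of a noble-gas core costs far more than removing a remaining valence electron, so Li sits at the high end of IE_2.
Valence configurations: O⁺ [He]2s²2p³, Mg⁺ [Ne]3s¹, Si⁺ [Ne]3s²3p¹.
Tabulated IE_2 (kJ/mol): O 3388, Mg 1451, Si 1577, Li 7298.
Putting it together, IE_2: Mg < Si < O < Li.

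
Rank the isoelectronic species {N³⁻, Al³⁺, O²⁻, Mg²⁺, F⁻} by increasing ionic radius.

Al³⁺, Mg²⁺, F⁻, O²⁻, N³⁻

All of these have 10 electrons, so size is governed by nuclear charge alone: the more protons, the stronger the pull on the same electron cloud, and the smaller the ion.
Nuclear charges: Al³⁺ (Z=13), Mg²⁺ (Z=12), F⁻ (Z=9), O²⁻ (Z=8), N³⁻ (Z=7).
Smallest to largest: Al³⁺ < Mg²⁺ < F⁻ < O²⁻ < N³⁻.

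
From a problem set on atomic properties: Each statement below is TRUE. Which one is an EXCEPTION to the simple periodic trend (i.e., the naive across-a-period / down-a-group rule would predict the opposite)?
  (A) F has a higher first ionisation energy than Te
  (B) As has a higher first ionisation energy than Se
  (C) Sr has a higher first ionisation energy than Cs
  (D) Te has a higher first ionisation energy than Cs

The general trend: first ionisation energy increases across a period and decreases down a group.
(A) F (period 2, group 17) vs Te (period 5, group 16): the stated order agrees with the simple trend.
(B) As (period 4, group 15) vs Se (period 4, group 16): the stated order contradicts the simple trend.
(C) Sr (period 5, group 2) vs Cs (period 6, group 1): the stated order agrees with the simple trend.
(D) Te (period 5, group 16) vs Cs (period 6, group 1): the stated order agrees with the simple trend.
The exception is (B): Se (4p⁴) ionizes more easily than half-filled As (4p³).

(B)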